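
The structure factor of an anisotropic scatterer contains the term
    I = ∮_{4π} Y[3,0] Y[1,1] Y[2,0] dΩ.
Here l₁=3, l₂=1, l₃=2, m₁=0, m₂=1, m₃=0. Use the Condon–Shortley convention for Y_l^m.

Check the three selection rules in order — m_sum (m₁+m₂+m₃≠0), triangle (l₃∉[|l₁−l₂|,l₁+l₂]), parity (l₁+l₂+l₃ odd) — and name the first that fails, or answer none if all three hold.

azimuthal sum: 0 + 1 + 0 = 1  ✗
2 ≤ 2 ≤ 4 (triangle on l)
L = 3 + 1 + 2 = 6 (even)

m_sum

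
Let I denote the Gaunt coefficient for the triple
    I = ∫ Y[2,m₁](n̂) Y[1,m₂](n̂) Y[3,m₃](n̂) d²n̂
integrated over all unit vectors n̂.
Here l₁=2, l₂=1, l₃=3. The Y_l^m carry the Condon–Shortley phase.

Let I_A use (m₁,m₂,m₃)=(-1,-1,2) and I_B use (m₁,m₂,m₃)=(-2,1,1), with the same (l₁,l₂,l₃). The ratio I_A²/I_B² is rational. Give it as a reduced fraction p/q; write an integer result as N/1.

10/1

Same 2,1,3: normalisation and zero-m 3j drop out of the ratio.
A: Δ: 0! 4! 2! / 7! → 1/105; sum: t=0:+1/12 = 1/12; 3j²(2 1 3; -1 -1 2) = Δ·Π!·Σ² = 2/21  (sign -1)
B: Δ: 0! 4! 2! / 7! → 1/105; sum: t=0:+1/48 = 1/48; 3j²(2 1 3; -2 1 1) = Δ·Π!·Σ² = 1/105  (sign +1)
I_A²/I_B² = (2/21)/(1/105) = 10/1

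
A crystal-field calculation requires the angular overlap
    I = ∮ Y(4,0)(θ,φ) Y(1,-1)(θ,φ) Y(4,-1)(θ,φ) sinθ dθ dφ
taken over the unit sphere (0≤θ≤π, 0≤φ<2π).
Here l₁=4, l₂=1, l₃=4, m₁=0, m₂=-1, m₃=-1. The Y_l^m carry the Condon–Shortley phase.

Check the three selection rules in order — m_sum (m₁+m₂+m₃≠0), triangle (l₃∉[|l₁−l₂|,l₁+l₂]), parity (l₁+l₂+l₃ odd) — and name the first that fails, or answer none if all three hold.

m₁+m₂+m₃ = 0 − 1 − 1 = -2  ✗
triangle: |4−1|=3 ≤ l₃=4 ≤ 4+1=5
parity: l₁+l₂+l₃ = 9 is odd

m_sum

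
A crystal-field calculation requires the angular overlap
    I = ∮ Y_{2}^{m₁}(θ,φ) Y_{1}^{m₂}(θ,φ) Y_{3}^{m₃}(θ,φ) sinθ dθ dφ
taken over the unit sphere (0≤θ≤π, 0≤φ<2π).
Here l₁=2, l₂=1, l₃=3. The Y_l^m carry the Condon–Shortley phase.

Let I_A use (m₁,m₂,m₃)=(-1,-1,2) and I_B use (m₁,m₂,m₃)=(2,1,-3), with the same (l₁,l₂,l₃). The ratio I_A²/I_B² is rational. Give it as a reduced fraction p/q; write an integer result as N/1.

2/3

Shared (l₁,l₂,l₃)=(2,1,3): N and (l;000)² cancel in I_A²/I_B².
A: Δ = 0!·4!·2!/7! = 1/105; Racah Σ t=0..0: t=0:+1/12 = 1/12; ⇒ 3j(2 1 3; -1 -1 2)² = 2/21, sgn -1
B: Δ = 0!·4!·2!/7! = 1/105; Racah Σ t=0..0: t=0:+1/48 = 1/48; ⇒ 3j(2 1 3; 2 1 -3)² = 1/7, sgn +1
I_A²/I_B² = (2/21)/(1/7) = 2/3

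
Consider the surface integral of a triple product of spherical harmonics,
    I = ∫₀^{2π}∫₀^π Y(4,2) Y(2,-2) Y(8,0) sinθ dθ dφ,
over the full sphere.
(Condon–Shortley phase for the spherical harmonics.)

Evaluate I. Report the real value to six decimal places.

0.000000

l₃=8 ∉ [2,6] — triangle fails ⇒ I = 0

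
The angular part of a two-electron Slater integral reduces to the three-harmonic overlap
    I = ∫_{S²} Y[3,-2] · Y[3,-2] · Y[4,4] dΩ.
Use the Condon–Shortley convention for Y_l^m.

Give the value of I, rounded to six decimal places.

m-sum 0 ✓  L=10 even ✓  0≤4≤6 ✓
Π(2lᵢ+1) = 7×7×9 = 441
triangle coeff Δ(3,3,4) = 1/34650
Σ_t [0,2]: t=0:+1/72 t=1:−1/16 t=2:+1/72 = -5/144
(3j)²=2/77 [(3 3 4; 0 0 0)], sign=-1
Σ_t [1,1]: t=1:−1/576 = -1/576
(3j)²=5/99 [(3 3 4; -2 -2 4)], sign=-1
⇒ 4πI² = 70/121
I = (+1)√(70/121/(4π)) = 0.21456131

0.214561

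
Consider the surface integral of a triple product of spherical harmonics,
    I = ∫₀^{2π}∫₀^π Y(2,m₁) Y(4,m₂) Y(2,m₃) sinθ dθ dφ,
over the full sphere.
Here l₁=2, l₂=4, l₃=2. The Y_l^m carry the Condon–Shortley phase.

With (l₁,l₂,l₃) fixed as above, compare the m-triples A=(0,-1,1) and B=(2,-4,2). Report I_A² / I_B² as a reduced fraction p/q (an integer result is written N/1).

l's match ⇒ only the (l;m) 3-j factors differ between A and B.
A: triangle coeff Δ(2,4,2) = 1/630; Σ_t [2,2]: t=2:+1/24 = 1/24; (3j)²=1/21 [(2 4 2; 0 -1 1)], sign=-1
B: triangle coeff Δ(2,4,2) = 1/630; Σ_t [0,0]: t=0:+1/576 = 1/576; (3j)²=1/9 [(2 4 2; 2 -4 2)], sign=+1
I_A²/I_B² = (1/21)/(1/9) = 3/7

3/7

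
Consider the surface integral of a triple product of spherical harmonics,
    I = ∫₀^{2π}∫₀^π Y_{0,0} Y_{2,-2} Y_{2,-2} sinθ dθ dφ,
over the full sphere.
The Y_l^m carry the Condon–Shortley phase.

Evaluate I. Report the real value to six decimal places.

0.000000

m-sum = 0 − 2 − 2 = -4 ≠ 0 ⇒ I = 0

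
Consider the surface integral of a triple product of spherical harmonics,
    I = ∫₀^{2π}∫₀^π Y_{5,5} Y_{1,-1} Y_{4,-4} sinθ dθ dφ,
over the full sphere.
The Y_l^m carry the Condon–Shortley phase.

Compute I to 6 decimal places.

-0.329416

m-sum 0 ✓  L=10 even ✓  4≤4≤6 ✓
Π(2lᵢ+1) = 11×3×9 = 297
triangle coeff Δ(5,1,4) = 1/495
Σ_t [1,1]: t=1:−1/576 = -1/576
(3j)²=5/99 [(5 1 4; 0 0 0)], sign=-1
Σ_t [0,0]: t=0:+1/80640 = 1/80640
(3j)²=1/11 [(5 1 4; 5 -1 -4)], sign=+1
⇒ 4πI² = 15/11
I = (-1)√(15/11/(4π)) = -0.32941575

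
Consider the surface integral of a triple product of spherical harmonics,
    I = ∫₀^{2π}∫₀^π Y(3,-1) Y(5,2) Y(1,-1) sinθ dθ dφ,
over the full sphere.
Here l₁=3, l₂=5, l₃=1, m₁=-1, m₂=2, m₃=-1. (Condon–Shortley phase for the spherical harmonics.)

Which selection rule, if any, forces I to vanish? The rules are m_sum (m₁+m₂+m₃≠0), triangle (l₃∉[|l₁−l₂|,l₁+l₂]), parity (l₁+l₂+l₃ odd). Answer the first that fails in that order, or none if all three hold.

Σmᵢ = 0  ✓
l₃∈[|l₁−l₂|,l₁+l₂]=[2,8], have l₃=1  ✗
Σlᵢ = 9 ⇒ odd

triangle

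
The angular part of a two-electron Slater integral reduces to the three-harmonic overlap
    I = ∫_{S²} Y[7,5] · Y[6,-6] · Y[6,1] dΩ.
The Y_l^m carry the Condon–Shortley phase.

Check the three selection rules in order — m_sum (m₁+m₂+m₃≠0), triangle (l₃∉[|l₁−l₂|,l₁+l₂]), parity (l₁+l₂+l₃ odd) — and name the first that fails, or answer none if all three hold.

azimuthal sum: 5 − 6 + 1 = 0  ✓
1 ≤ 6 ≤ 13 (triangle on l)  ✓
L = 7 + 6 + 6 = 19 (odd)  ✗

parity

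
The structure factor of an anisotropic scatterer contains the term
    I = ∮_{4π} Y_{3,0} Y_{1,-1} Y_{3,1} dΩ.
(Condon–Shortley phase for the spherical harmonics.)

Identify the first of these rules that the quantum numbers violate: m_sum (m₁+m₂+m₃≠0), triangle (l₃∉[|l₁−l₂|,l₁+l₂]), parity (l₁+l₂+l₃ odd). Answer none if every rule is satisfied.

m₁+m₂+m₃ = 0 − 1 + 1 = 0  ✓
triangle: |3−1|=2 ≤ l₃=3 ≤ 3+1=4  ✓
parity: l₁+l₂+l₃ = 7 is odd  ✗

parity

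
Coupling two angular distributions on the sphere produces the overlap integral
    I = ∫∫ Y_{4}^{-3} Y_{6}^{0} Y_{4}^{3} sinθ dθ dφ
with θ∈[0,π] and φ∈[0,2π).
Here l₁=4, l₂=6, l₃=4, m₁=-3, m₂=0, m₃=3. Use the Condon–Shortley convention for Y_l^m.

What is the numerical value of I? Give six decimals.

Checks pass: Σm=0; 14 even; l₃=4∈[2,10].
(2·4+1)(2·6+1)(2·4+1) = 1053
Δ: 6! 2! 6! / 15! → 1/1261260
sum: t=2:+1/4608 t=3:−1/1296 t=4:+1/4608 = -7/20736
3j²(4 6 4; 0 0 0) = Δ·Π!·Σ² = 20/1287  (sign -1)
sum: t=5:−1/28800 t=6:+1/518400 = -17/518400
3j²(4 6 4; -3 0 3) = Δ·Π!·Σ² = 289/25740  (sign +1)
combine: 4πI² = 1053·20/1287·289/25740 = 289/1573
take √, sign -1: I = -0.12091485

-0.120915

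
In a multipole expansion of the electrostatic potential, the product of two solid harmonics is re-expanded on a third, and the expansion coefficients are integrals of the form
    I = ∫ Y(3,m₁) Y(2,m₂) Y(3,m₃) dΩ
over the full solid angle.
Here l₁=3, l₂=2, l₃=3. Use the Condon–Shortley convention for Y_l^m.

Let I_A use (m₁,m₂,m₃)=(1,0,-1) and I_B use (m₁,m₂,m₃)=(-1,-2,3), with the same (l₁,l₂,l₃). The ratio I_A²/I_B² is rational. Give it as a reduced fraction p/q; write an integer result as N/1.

Shared (l₁,l₂,l₃)=(3,2,3): N and (l;000)² cancel in I_A²/I_B².
A: Δ = 2!·4!·2!/9! = 1/3780; Racah Σ t=0..2: t=0:+1/16 t=1:−1/6 t=2:+1/96 = -3/32; ⇒ 3j(3 2 3; 1 0 -1)² = 3/140, sgn -1
B: Δ = 2!·4!·2!/9! = 1/3780; Racah Σ t=0..0: t=0:+1/96 = 1/96; ⇒ 3j(3 2 3; -1 -2 3)² = 1/42, sgn +1
I_A²/I_B² = (3/140)/(1/42) = 9/10

9/10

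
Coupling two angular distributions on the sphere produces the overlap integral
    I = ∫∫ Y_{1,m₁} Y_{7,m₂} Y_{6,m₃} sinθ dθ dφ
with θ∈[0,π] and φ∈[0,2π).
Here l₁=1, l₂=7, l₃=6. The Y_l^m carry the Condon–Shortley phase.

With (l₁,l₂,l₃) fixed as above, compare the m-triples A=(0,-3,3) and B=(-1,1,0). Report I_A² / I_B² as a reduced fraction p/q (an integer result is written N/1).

Shared (l₁,l₂,l₃)=(1,7,6): N and (l;000)² cancel in I_A²/I_B².
A: Δ = 2!·0!·12!/15! = 1/1365; Racah Σ t=1..1: t=1:−1/2177280 = -1/2177280; ⇒ 3j(1 7 6; 0 -3 3)² = 8/273, sgn +1
B: Δ = 2!·0!·12!/15! = 1/1365; Racah Σ t=2..2: t=2:+1/1036800 = 1/1036800; ⇒ 3j(1 7 6; -1 1 0)² = 4/195, sgn +1
I_A²/I_B² = (8/273)/(4/195) = 10/7

10/7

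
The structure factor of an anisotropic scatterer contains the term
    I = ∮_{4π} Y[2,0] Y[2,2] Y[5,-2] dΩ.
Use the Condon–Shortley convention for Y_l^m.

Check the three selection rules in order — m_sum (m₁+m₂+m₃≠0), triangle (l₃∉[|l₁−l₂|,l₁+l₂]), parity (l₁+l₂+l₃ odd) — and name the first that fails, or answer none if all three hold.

azimuthal sum: 0 + 2 − 2 = 0  ✓
0 ≤ 5 ≤ 4 (triangle on l)  ✗
L = 2 + 2 + 5 = 9 (odd)

triangle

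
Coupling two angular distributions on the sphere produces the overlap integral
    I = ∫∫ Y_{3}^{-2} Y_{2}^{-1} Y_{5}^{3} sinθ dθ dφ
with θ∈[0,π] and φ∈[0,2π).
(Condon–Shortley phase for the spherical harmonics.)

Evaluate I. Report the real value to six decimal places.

m-sum 0 ✓  L=10 even ✓  1≤5≤5 ✓
Π(2lᵢ+1) = 7×5×11 = 385
triangle coeff Δ(3,2,5) = 1/2310
Σ_t [0,0]: t=0:+1/144 = 1/144
(3j)²=10/231 [(3 2 5; 0 0 0)], sign=-1
Σ_t [0,0]: t=0:+1/720 = 1/720
(3j)²=8/165 [(3 2 5; -2 -1 3)], sign=+1
⇒ 4πI² = 80/99
I = (-1)√(80/99/(4π)) = -0.25358436

-0.253584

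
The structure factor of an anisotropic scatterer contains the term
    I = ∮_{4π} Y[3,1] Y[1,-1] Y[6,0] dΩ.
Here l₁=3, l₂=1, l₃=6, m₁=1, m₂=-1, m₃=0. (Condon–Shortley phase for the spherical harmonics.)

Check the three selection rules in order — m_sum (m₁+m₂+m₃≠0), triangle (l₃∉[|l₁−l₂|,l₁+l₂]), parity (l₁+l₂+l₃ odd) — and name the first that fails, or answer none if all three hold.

azimuthal sum: 1 − 1 + 0 = 0  ✓
2 ≤ 6 ≤ 4 (triangle on l)  ✗
L = 3 + 1 + 6 = 10 (even)

triangle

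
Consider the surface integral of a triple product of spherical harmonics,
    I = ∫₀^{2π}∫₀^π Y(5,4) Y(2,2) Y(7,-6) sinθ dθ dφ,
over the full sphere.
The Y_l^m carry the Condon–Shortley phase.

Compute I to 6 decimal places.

Checks pass: Σm=0; 14 even; l₃=7∈[3,7].
(2·5+1)(2·2+1)(2·7+1) = 825
Δ: 0! 10! 4! / 15! → 1/15015
sum: t=0:+1/57600 = 1/57600
3j²(5 2 7; 0 0 0) = Δ·Π!·Σ² = 21/715  (sign -1)
sum: t=0:+1/8709120 = 1/8709120
3j²(5 2 7; 4 2 -6) = Δ·Π!·Σ² = 1/21  (sign -1)
combine: 4πI² = 825·21/715·1/21 = 15/13
take √, sign +1: I = 0.30301841

0.303018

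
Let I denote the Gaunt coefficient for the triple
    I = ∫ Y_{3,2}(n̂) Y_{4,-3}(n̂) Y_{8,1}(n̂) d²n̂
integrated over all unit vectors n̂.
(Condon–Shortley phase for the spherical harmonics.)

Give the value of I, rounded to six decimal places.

0.000000

l₃=8 ∉ [1,7] — triangle fails ⇒ I = 0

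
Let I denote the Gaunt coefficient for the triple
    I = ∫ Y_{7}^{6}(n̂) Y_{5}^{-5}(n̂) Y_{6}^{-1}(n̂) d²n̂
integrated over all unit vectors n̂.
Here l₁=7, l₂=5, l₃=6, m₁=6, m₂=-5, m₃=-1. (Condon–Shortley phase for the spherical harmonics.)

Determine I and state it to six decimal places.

Rules hold: Σm=0, L=18 even, 2≤6≤12.
N = 15·11·13 = 2145
Δ = 6!·8!·4!/19! = 1/174594420
Racah Σ t=1..5: t=1:−1/4147200 t=2:+1/207360 t=3:−1/82944 t=4:+1/207360 t=5:−1/4147200 = -1/345600
⇒ 3j(7 5 6; 0 0 0)² = 420/46189, sgn -1
Racah Σ t=0..0: t=0:+1/87091200 = 1/87091200
⇒ 3j(7 5 6; 6 -5 -1)² = 10/969, sgn -1
4πI² = N·(3j₀)²·(3jₘ)² = 21000/104329
I = +1·√(0.201286/4π) = 0.12656167

0.126562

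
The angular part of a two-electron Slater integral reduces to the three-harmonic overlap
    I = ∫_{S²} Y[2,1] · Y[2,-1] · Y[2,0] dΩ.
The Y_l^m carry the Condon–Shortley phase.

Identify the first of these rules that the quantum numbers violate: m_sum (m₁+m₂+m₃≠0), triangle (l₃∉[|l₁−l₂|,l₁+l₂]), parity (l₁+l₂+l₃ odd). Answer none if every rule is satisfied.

Σmᵢ = 0  ✓
l₃∈[|l₁−l₂|,l₁+l₂]=[0,4], have l₃=2  ✓
Σlᵢ = 6 ⇒ even  ✓

none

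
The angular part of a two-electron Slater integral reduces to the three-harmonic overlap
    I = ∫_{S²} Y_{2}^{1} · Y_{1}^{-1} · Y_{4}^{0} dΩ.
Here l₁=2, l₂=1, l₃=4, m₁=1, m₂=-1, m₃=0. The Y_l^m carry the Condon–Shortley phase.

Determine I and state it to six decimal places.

l₃=4 ∉ [1,3] — triangle fails ⇒ I = 0

0.000000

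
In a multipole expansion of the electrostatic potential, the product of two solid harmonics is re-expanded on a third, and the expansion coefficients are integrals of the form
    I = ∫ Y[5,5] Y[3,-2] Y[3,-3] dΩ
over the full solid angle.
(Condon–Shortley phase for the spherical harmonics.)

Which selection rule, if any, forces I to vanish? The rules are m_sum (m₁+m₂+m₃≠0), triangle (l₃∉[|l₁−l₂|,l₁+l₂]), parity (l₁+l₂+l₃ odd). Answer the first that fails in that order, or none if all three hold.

parity

m₁+m₂+m₃ = 5 − 2 − 3 = 0  ✓
triangle: |5−3|=2 ≤ l₃=3 ≤ 5+3=8  ✓
parity: l₁+l₂+l₃ = 11 is odd  ✗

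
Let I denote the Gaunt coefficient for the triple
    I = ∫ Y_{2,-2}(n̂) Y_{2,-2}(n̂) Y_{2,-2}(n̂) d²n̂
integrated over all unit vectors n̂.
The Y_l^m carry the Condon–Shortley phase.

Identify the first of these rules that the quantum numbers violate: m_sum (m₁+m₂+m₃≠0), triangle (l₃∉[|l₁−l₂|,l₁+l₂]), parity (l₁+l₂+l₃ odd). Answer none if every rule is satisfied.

m_sum

Σmᵢ = -6  ✗
l₃∈[|l₁−l₂|,l₁+l₂]=[0,4], have l₃=2
Σlᵢ = 6 ⇒ even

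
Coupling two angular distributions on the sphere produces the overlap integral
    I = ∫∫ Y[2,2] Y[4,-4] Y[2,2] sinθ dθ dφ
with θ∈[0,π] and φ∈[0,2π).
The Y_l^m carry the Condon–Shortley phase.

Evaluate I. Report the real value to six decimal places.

Checks pass: Σm=0; 8 even; l₃=2∈[2,6].
(2·2+1)(2·4+1)(2·2+1) = 225
Δ: 4! 0! 4! / 9! → 1/630
sum: t=2:+1/16 = 1/16
3j²(2 4 2; 0 0 0) = Δ·Π!·Σ² = 2/35  (sign +1)
sum: t=0:+1/576 = 1/576
3j²(2 4 2; 2 -4 2) = Δ·Π!·Σ² = 1/9  (sign +1)
combine: 4πI² = 225·2/35·1/9 = 10/7
take √, sign +1: I = 0.33716777

0.337168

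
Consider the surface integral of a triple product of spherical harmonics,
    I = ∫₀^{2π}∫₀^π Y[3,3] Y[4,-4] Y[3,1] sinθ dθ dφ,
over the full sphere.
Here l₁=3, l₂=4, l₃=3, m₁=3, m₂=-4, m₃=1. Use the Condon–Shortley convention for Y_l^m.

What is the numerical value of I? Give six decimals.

-0.166198

Rules hold: Σm=0, L=10 even, 1≤3≤7.
N = 7·9·7 = 441
Δ = 4!·2!·4!/11! = 1/34650
Racah Σ t=1..3: t=1:−1/72 t=2:+1/16 t=3:−1/72 = 5/144
⇒ 3j(3 4 3; 0 0 0)² = 2/77, sgn -1
Racah Σ t=0..0: t=0:+1/1152 = 1/1152
⇒ 3j(3 4 3; 3 -4 1)² = 1/33, sgn +1
4πI² = N·(3j₀)²·(3jₘ)² = 42/121
I = -1·√(0.347107/4π) = -0.16619847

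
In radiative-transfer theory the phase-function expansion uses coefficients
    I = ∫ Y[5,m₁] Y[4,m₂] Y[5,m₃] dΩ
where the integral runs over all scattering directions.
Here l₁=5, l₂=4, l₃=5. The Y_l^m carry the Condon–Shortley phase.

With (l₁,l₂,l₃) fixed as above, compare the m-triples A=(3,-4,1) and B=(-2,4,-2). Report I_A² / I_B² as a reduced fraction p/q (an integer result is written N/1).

l's match ⇒ only the (l;m) 3-j factors differ between A and B.
A: triangle coeff Δ(5,4,5) = 1/3153150; Σ_t [0,0]: t=0:+1/27648 = 1/27648; (3j)²=10/429 [(5 4 5; 3 -4 1)], sign=+1
B: triangle coeff Δ(5,4,5) = 1/3153150; Σ_t [4,4]: t=4:+1/20736 = 1/20736; (3j)²=35/1287 [(5 4 5; -2 4 -2)], sign=-1
I_A²/I_B² = (10/429)/(35/1287) = 6/7

6/7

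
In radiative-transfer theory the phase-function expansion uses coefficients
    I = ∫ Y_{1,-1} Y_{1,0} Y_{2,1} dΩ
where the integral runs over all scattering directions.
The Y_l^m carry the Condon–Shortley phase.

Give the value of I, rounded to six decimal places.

m-sum 0 ✓  L=4 even ✓  0≤2≤2 ✓
Π(2lᵢ+1) = 3×3×5 = 45
triangle coeff Δ(1,1,2) = 1/30
Σ_t [0,0]: t=0:+1/1 = 1/1
(3j)²=2/15 [(1 1 2; 0 0 0)], sign=+1
Σ_t [0,0]: t=0:+1/2 = 1/2
(3j)²=1/10 [(1 1 2; -1 0 1)], sign=-1
⇒ 4πI² = 3/5
I = (-1)√(3/5/(4π)) = -0.21850969

-0.218510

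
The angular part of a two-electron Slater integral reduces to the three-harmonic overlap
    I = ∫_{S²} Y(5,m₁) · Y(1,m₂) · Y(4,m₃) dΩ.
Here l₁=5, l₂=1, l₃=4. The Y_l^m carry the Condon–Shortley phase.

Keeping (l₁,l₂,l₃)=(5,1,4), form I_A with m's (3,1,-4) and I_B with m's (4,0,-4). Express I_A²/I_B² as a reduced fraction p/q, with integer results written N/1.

1/9

Shared (l₁,l₂,l₃)=(5,1,4): N and (l;000)² cancel in I_A²/I_B².
A: Δ = 2!·8!·0!/11! = 1/495; Racah Σ t=2..2: t=2:+1/80640 = 1/80640; ⇒ 3j(5 1 4; 3 1 -4)² = 1/495, sgn +1
B: Δ = 2!·8!·0!/11! = 1/495; Racah Σ t=1..1: t=1:−1/40320 = -1/40320; ⇒ 3j(5 1 4; 4 0 -4)² = 1/55, sgn -1
I_A²/I_B² = (1/495)/(1/55) = 1/9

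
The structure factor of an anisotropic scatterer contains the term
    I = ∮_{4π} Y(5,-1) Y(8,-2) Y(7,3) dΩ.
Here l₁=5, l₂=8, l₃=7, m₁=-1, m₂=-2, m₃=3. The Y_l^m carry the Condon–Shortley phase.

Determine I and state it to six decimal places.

Checks pass: Σm=0; 20 even; l₃=7∈[3,13].
(2·5+1)(2·8+1)(2·7+1) = 2805
Δ: 6! 4! 10! / 21! → 1/814773960
sum: t=1:−1/87091200 t=2:+1/4976640 t=3:−1/2073600 t=4:+1/4976640 t=5:−1/87091200 = -1/9676800
3j²(5 8 7; 0 0 0) = Δ·Π!·Σ² = 360/46189  (sign +1)
sum: t=2:+1/19906560 t=3:−1/6531840 t=4:+1/15482880 t=5:−1/261273600 t=6:+1/62705664000 = -377/8957952000
3j²(5 8 7; -1 -2 3) = Δ·Π!·Σ² = 10933/1279080  (sign -1)
combine: 4πI² = 2805·360/46189·10933/1279080 = 12615/67507
take √, sign -1: I = -0.12194508

-0.121945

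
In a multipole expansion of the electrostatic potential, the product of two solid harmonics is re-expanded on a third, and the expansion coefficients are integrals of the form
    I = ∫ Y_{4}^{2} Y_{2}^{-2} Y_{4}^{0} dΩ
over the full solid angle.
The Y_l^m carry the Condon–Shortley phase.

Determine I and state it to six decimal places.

-0.190365

m-sum 0 ✓  L=10 even ✓  2≤4≤6 ✓
Π(2lᵢ+1) = 9×5×9 = 405
triangle coeff Δ(4,2,4) = 1/13860
Σ_t [0,2]: t=0:+1/192 t=1:−1/36 t=2:+1/192 = -5/288
(3j)²=20/693 [(4 2 4; 0 0 0)], sign=-1
Σ_t [0,0]: t=0:+1/192 = 1/192
(3j)²=3/77 [(4 2 4; 2 -2 0)], sign=+1
⇒ 4πI² = 2700/5929
I = (-1)√(2700/5929/(4π)) = -0.19036462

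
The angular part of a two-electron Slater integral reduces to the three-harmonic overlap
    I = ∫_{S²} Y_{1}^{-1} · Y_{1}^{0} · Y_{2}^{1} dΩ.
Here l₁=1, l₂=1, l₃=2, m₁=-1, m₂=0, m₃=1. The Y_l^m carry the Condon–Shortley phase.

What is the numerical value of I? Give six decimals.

-0.218510

m-sum 0 ✓  L=4 even ✓  0≤2≤2 ✓
Π(2lᵢ+1) = 3×3×5 = 45
triangle coeff Δ(1,1,2) = 1/30
Σ_t [0,0]: t=0:+1/1 = 1/1
(3j)²=2/15 [(1 1 2; 0 0 0)], sign=+1
Σ_t [0,0]: t=0:+1/2 = 1/2
(3j)²=1/10 [(1 1 2; -1 0 1)], sign=-1
⇒ 4πI² = 3/5
I = (-1)√(3/5/(4π)) = -0.21850969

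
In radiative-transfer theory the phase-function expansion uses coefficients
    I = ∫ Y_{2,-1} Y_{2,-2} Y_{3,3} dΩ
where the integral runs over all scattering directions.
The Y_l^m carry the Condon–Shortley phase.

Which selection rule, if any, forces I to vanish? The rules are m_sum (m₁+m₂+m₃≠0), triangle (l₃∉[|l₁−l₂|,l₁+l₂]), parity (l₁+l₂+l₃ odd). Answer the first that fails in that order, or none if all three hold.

parity

m₁+m₂+m₃ = -1 − 2 + 3 = 0  ✓
triangle: |2−2|=0 ≤ l₃=3 ≤ 2+2=4  ✓
parity: l₁+l₂+l₃ = 7 is odd  ✗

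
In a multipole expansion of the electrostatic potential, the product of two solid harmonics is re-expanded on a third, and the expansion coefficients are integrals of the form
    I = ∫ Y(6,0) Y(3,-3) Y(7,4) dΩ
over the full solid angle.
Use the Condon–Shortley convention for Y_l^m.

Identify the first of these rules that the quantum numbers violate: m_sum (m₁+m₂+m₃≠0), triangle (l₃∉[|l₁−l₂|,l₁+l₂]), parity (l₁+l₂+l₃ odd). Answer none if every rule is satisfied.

Σmᵢ = 1  ✗
l₃∈[|l₁−l₂|,l₁+l₂]=[3,9], have l₃=7
Σlᵢ = 16 ⇒ even

m_sum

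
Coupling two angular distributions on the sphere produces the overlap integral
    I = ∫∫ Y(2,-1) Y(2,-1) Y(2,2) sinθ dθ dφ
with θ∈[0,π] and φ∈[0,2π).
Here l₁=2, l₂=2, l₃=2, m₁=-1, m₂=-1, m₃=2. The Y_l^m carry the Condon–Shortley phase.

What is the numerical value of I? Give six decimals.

Rules hold: Σm=0, L=6 even, 0≤2≤4.
N = 5·5·5 = 125
Δ = 2!·2!·2!/7! = 1/630
Racah Σ t=0..2: t=0:+1/8 t=1:−1/1 t=2:+1/8 = -3/4
⇒ 3j(2 2 2; 0 0 0)² = 2/35, sgn -1
Racah Σ t=1..1: t=1:−1/4 = -1/4
⇒ 3j(2 2 2; -1 -1 2)² = 3/35, sgn -1
4πI² = N·(3j₀)²·(3jₘ)² = 30/49
I = +1·√(0.612245/4π) = 0.22072812

0.220728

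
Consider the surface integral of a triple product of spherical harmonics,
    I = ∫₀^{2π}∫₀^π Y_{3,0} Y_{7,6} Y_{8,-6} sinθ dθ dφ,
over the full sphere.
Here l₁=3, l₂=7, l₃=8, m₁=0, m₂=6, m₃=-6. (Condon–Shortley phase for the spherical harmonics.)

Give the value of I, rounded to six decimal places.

-0.175725

Checks pass: Σm=0; 18 even; l₃=8∈[4,10].
(2·3+1)(2·7+1)(2·8+1) = 1785
Δ: 2! 4! 12! / 19! → 1/5290740
sum: t=0:+1/7257600 t=1:−1/2073600 t=2:+1/7257600 = -1/4838400
3j²(3 7 8; 0 0 0) = Δ·Π!·Σ² = 252/20995  (sign -1)
sum: t=1:−1/1916006400 t=2:+1/479001600 = 1/638668800
3j²(3 7 8; 0 6 -6) = Δ·Π!·Σ² = 117/6460  (sign +1)
combine: 4πI² = 1785·252/20995·117/6460 = 11907/30685
take √, sign -1: I = -0.17572485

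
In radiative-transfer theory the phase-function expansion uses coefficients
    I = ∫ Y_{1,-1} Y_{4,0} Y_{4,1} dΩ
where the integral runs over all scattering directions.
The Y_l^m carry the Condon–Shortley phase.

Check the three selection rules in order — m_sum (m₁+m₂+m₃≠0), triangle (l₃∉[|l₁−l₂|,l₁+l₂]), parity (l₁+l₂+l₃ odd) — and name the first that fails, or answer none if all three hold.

m₁+m₂+m₃ = -1 + 0 + 1 = 0  ✓
triangle: |1−4|=3 ≤ l₃=4 ≤ 1+4=5  ✓
parity: l₁+l₂+l₃ = 9 is odd  ✗

parity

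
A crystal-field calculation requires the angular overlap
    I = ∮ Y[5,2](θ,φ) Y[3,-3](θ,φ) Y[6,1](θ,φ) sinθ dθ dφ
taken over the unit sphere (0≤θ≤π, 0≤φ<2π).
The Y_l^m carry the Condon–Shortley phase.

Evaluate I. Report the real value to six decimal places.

0.145631

Checks pass: Σm=0; 14 even; l₃=6∈[2,8].
(2·5+1)(2·3+1)(2·6+1) = 1001
Δ: 2! 8! 4! / 15! → 1/675675
sum: t=0:+1/8640 t=1:−1/2304 t=2:+1/8640 = -7/34560
3j²(5 3 6; 0 0 0) = Δ·Π!·Σ² = 7/429  (sign -1)
sum: t=0:+1/34560 = 1/34560
3j²(5 3 6; 2 -3 1) = Δ·Π!·Σ² = 7/429  (sign -1)
combine: 4πI² = 1001·7/429·7/429 = 343/1287
take √, sign +1: I = 0.14563067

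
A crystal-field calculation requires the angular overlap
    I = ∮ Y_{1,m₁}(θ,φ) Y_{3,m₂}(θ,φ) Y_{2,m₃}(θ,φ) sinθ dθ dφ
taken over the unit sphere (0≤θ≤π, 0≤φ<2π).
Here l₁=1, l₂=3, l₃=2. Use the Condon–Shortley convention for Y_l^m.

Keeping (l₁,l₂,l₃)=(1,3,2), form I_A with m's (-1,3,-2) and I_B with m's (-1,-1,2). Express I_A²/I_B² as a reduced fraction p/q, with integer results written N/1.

l's match ⇒ only the (l;m) 3-j factors differ between A and B.
A: triangle coeff Δ(1,3,2) = 1/105; Σ_t [2,2]: t=2:+1/48 = 1/48; (3j)²=1/7 [(1 3 2; -1 3 -2)], sign=+1
B: triangle coeff Δ(1,3,2) = 1/105; Σ_t [2,2]: t=2:+1/48 = 1/48; (3j)²=1/105 [(1 3 2; -1 -1 2)], sign=+1
I_A²/I_B² = (1/7)/(1/105) = 15/1

15/1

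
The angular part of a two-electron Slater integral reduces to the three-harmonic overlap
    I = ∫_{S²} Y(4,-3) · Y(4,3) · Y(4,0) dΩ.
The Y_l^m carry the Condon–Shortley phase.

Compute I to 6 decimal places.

0.159788

Checks pass: Σm=0; 12 even; l₃=4∈[0,8].
(2·4+1)(2·4+1)(2·4+1) = 729
Δ: 4! 4! 4! / 13! → 1/450450
sum: t=0:+1/13824 t=1:−1/216 t=2:+1/64 t=3:−1/216 t=4:+1/13824 = 5/768
3j²(4 4 4; 0 0 0) = Δ·Π!·Σ² = 18/1001  (sign +1)
sum: t=3:−1/3456 t=4:+1/864 = 1/1152
3j²(4 4 4; -3 3 0) = Δ·Π!·Σ² = 7/286  (sign +1)
combine: 4πI² = 729·18/1001·7/286 = 6561/20449
take √, sign +1: I = 0.15978796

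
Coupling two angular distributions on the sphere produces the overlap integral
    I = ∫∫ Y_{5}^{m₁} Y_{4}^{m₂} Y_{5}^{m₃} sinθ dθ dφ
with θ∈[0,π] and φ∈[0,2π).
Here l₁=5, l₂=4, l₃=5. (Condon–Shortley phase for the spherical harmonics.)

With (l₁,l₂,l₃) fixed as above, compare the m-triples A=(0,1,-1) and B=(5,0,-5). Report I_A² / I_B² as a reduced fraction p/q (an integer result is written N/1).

1/6

Same 5,4,5: normalisation and zero-m 3j drop out of the ratio.
A: Δ: 4! 6! 4! / 15! → 1/3153150; sum: t=1:−1/6912 t=2:+1/864 t=3:−1/1152 t=4:+1/17280 = 7/34560; 3j²(5 4 5; 0 1 -1) = Δ·Π!·Σ² = 1/429  (sign +1)
B: Δ: 4! 6! 4! / 15! → 1/3153150; sum: t=0:+1/414720 = 1/414720; 3j²(5 4 5; 5 0 -5) = Δ·Π!·Σ² = 2/143  (sign +1)
I_A²/I_B² = (1/429)/(2/143) = 1/6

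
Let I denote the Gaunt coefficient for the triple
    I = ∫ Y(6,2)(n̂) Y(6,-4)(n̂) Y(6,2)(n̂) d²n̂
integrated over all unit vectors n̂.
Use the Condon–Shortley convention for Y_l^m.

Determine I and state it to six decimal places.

0.128534

m-sum 0 ✓  L=18 even ✓  0≤6≤12 ✓
Π(2lᵢ+1) = 13×13×13 = 2197
triangle coeff Δ(6,6,6) = 1/325909584
Σ_t [0,6]: t=0:+1/373248000 t=1:−1/1728000 t=2:+1/110592 t=3:−1/46656 t=4:+1/110592 t=5:−1/1728000 t=6:+1/373248000 = -7/1555200
(3j)²=400/46189 [(6 6 6; 0 0 0)], sign=-1
Σ_t [0,2]: t=0:+1/1658880 t=1:−1/518400 t=2:+1/1658880 = -1/1382400
(3j)²=504/46189 [(6 6 6; 2 -4 2)], sign=-1
⇒ 4πI² = 2620800/12623809
I = (+1)√(2620800/12623809/(4π)) = 0.12853364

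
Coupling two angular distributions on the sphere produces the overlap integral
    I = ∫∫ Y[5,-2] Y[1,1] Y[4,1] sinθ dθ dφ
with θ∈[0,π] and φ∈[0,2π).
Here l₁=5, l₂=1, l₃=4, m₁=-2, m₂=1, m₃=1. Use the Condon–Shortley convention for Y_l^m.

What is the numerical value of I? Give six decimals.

0.225034

m-sum 0 ✓  L=10 even ✓  4≤4≤6 ✓
Π(2lᵢ+1) = 11×3×9 = 297
triangle coeff Δ(5,1,4) = 1/495
Σ_t [1,1]: t=1:−1/576 = -1/576
(3j)²=5/99 [(5 1 4; 0 0 0)], sign=-1
Σ_t [2,2]: t=2:+1/1440 = 1/1440
(3j)²=7/165 [(5 1 4; -2 1 1)], sign=-1
⇒ 4πI² = 7/11
I = (+1)√(7/11/(4π)) = 0.22503380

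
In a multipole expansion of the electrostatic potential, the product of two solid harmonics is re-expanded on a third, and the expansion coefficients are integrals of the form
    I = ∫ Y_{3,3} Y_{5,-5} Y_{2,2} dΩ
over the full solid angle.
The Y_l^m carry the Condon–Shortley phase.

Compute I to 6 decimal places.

m-sum 0 ✓  L=10 even ✓  2≤2≤8 ✓
Π(2lᵢ+1) = 7×11×5 = 385
triangle coeff Δ(3,5,2) = 1/2310
Σ_t [3,3]: t=3:−1/144 = -1/144
(3j)²=10/231 [(3 5 2; 0 0 0)], sign=-1
Σ_t [0,0]: t=0:+1/17280 = 1/17280
(3j)²=1/11 [(3 5 2; 3 -5 2)], sign=+1
⇒ 4πI² = 50/33
I = (-1)√(50/33/(4π)) = -0.34723469

-0.347235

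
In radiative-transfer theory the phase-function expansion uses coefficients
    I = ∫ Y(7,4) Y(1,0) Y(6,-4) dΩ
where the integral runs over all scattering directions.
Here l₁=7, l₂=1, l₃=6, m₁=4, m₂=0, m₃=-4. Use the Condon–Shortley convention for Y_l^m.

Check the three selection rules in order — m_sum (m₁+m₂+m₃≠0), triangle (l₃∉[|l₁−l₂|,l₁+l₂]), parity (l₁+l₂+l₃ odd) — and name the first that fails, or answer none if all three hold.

none

azimuthal sum: 4 + 0 − 4 = 0  ✓
6 ≤ 6 ≤ 8 (triangle on l)  ✓
L = 7 + 1 + 6 = 14 (even)  ✓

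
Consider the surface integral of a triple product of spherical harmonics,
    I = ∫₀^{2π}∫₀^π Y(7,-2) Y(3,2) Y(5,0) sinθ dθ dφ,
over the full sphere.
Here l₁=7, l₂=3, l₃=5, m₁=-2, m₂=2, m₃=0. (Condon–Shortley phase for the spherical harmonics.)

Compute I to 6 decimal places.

L=15 odd ⇒ parity kills the (l;000) factor ⇒ I = 0

0.000000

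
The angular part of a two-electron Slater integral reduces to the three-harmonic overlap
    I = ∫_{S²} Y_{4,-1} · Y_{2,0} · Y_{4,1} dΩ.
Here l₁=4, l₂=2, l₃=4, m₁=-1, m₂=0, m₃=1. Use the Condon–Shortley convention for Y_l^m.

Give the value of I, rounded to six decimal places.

-0.139264

Rules hold: Σm=0, L=10 even, 2≤4≤6.
N = 9·5·9 = 405
Δ = 2!·6!·2!/11! = 1/13860
Racah Σ t=0..2: t=0:+1/192 t=1:−1/36 t=2:+1/192 = -5/288
⇒ 3j(4 2 4; 0 0 0)² = 20/693, sgn -1
Racah Σ t=0..2: t=0:+1/480 t=1:−1/48 t=2:+1/144 = -17/1440
⇒ 3j(4 2 4; -1 0 1)² = 289/13860, sgn +1
4πI² = N·(3j₀)²·(3jₘ)² = 1445/5929
I = -1·√(0.243717/4π) = -0.13926381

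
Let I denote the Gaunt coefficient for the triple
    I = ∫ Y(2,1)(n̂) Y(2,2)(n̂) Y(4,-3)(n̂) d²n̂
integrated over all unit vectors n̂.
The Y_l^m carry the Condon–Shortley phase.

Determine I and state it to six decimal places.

-0.238414

Checks pass: Σm=0; 8 even; l₃=4∈[0,4].
(2·2+1)(2·2+1)(2·4+1) = 225
Δ: 0! 4! 4! / 9! → 1/630
sum: t=0:+1/16 = 1/16
3j²(2 2 4; 0 0 0) = Δ·Π!·Σ² = 2/35  (sign +1)
sum: t=0:+1/144 = 1/144
3j²(2 2 4; 1 2 -3) = Δ·Π!·Σ² = 1/18  (sign -1)
combine: 4πI² = 225·2/35·1/18 = 5/7
take √, sign -1: I = -0.23841361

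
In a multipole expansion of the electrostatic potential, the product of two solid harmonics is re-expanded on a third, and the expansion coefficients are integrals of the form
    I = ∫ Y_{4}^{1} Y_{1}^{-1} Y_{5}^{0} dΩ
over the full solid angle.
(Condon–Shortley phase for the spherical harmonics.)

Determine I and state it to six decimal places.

m-sum 0 ✓  L=10 even ✓  3≤5≤5 ✓
Π(2lᵢ+1) = 9×3×11 = 297
triangle coeff Δ(4,1,5) = 1/495
Σ_t [0,0]: t=0:+1/576 = 1/576
(3j)²=5/99 [(4 1 5; 0 0 0)], sign=-1
Σ_t [0,0]: t=0:+1/1440 = 1/1440
(3j)²=2/99 [(4 1 5; 1 -1 0)], sign=-1
⇒ 4πI² = 10/33
I = (+1)√(10/33/(4π)) = 0.15528807

0.155288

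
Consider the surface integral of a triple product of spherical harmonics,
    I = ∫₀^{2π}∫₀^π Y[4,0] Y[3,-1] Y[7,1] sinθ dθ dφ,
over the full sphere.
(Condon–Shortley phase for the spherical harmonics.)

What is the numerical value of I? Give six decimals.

-0.218337

m-sum 0 ✓  L=14 even ✓  1≤7≤7 ✓
Π(2lᵢ+1) = 9×7×15 = 945
triangle coeff Δ(4,3,7) = 1/45045
Σ_t [0,0]: t=0:+1/20736 = 1/20736
(3j)²=35/1287 [(4 3 7; 0 0 0)], sign=-1
Σ_t [0,0]: t=0:+1/27648 = 1/27648
(3j)²=10/429 [(4 3 7; 0 -1 1)], sign=+1
⇒ 4πI² = 12250/20449
I = (-1)√(12250/20449/(4π)) = -0.21833687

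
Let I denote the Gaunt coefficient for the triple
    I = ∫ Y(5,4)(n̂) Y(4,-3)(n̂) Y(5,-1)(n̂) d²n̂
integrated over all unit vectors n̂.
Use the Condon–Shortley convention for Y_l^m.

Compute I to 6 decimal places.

-0.168084

Checks pass: Σm=0; 14 even; l₃=5∈[1,9].
(2·5+1)(2·4+1)(2·5+1) = 1089
Δ: 4! 6! 4! / 15! → 1/3153150
sum: t=0:+1/69120 t=1:−1/1728 t=2:+1/576 t=3:−1/1728 t=4:+1/69120 = 7/11520
3j²(5 4 5; 0 0 0) = Δ·Π!·Σ² = 2/143  (sign -1)
sum: t=0:+1/17280 t=1:−1/103680 = 1/20736
3j²(5 4 5; 4 -3 -1) = Δ·Π!·Σ² = 10/429  (sign +1)
combine: 4πI² = 1089·2/143·10/429 = 60/169
take √, sign -1: I = -0.16808437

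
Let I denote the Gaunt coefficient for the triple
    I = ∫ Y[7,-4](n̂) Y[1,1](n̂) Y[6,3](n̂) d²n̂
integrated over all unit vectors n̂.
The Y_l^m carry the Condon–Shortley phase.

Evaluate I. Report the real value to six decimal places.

m-sum 0 ✓  L=14 even ✓  6≤6≤8 ✓
Π(2lᵢ+1) = 15×3×13 = 585
triangle coeff Δ(7,1,6) = 1/1365
Σ_t [1,1]: t=1:−1/518400 = -1/518400
(3j)²=7/195 [(7 1 6; 0 0 0)], sign=-1
Σ_t [2,2]: t=2:+1/4354560 = 1/4354560
(3j)²=11/273 [(7 1 6; -4 1 3)], sign=-1
⇒ 4πI² = 11/13
I = (+1)√(11/13/(4π)) = 0.25948947

0.259489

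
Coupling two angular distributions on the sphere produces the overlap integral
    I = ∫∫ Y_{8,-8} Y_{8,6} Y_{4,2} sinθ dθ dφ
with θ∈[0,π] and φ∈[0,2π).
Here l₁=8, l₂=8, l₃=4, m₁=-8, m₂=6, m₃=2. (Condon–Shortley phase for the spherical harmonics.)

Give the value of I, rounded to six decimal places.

0.154296

m-sum 0 ✓  L=20 even ✓  0≤4≤16 ✓
Π(2lᵢ+1) = 17×17×9 = 2601
triangle coeff Δ(8,8,4) = 1/185175900
Σ_t [4,8]: t=4:+1/557383680 t=5:−1/21772800 t=6:+1/8294400 t=7:−1/21772800 t=8:+1/557383680 = 1/30965760
(3j)²=36/4199 [(8 8 4; 0 0 0)], sign=+1
Σ_t [12,12]: t=12:+1/45984153600 = 1/45984153600
(3j)²=13/969 [(8 8 4; -8 6 2)], sign=+1
⇒ 4πI² = 108/361
I = (+1)√(108/361/(4π)) = 0.15429553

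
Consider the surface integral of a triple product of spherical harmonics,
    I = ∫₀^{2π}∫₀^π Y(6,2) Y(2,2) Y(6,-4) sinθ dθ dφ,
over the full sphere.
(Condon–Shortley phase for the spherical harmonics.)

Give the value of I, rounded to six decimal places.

Rules hold: Σm=0, L=14 even, 4≤6≤8.
N = 13·5·13 = 845
Δ = 2!·10!·2!/15! = 1/90090
Racah Σ t=0..2: t=0:+1/69120 t=1:−1/14400 t=2:+1/69120 = -7/172800
⇒ 3j(6 2 6; 0 0 0)² = 14/715, sgn -1
Racah Σ t=2..2: t=2:+1/322560 = 1/322560
⇒ 3j(6 2 6; 2 2 -4)² = 18/1001, sgn +1
4πI² = N·(3j₀)²·(3jₘ)² = 36/121
I = -1·√(0.297521/4π) = -0.15386989

-0.153870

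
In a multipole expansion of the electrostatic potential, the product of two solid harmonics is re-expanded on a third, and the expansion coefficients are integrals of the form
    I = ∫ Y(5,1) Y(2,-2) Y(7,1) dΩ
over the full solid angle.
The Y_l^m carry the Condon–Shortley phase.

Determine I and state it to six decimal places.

-0.094812

m-sum 0 ✓  L=14 even ✓  3≤7≤7 ✓
Π(2lᵢ+1) = 11×5×15 = 825
triangle coeff Δ(5,2,7) = 1/15015
Σ_t [0,0]: t=0:+1/57600 = 1/57600
(3j)²=21/715 [(5 2 7; 0 0 0)], sign=-1
Σ_t [0,0]: t=0:+1/414720 = 1/414720
(3j)²=2/429 [(5 2 7; 1 -2 1)], sign=+1
⇒ 4πI² = 210/1859
I = (-1)√(210/1859/(4π)) = -0.09481237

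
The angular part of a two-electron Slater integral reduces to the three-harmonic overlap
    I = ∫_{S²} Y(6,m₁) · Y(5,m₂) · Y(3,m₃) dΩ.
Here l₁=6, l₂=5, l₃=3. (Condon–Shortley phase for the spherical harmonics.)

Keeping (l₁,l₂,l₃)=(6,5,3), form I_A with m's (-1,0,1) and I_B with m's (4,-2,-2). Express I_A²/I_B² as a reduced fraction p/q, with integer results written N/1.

Shared (l₁,l₂,l₃)=(6,5,3): N and (l;000)² cancel in I_A²/I_B².
A: Δ = 8!·4!·2!/15! = 1/675675; Racah Σ t=3..5: t=3:−1/34560 t=4:+1/3456 t=5:−1/5760 = 1/11520; ⇒ 3j(6 5 3; -1 0 1)² = 2/429, sgn +1
B: Δ = 8!·4!·2!/15! = 1/675675; Racah Σ t=1..2: t=1:−1/60480 t=2:+1/34560 = 1/80640; ⇒ 3j(6 5 3; 4 -2 -2)² = 6/1001, sgn -1
I_A²/I_B² = (2/429)/(6/1001) = 7/9

7/9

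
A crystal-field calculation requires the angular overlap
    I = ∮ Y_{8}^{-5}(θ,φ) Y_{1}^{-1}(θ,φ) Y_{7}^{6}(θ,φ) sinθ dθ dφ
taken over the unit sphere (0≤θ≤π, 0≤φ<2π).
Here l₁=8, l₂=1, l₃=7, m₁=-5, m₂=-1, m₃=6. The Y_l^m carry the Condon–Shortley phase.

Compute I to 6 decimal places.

-0.052996

Rules hold: Σm=0, L=16 even, 7≤7≤9.
N = 17·3·15 = 765
Δ = 2!·14!·0!/17! = 1/2040
Racah Σ t=1..1: t=1:−1/25401600 = -1/25401600
⇒ 3j(8 1 7; 0 0 0)² = 8/255, sgn +1
Racah Σ t=0..0: t=0:+1/12454041600 = 1/12454041600
⇒ 3j(8 1 7; -5 -1 6)² = 1/680, sgn -1
4πI² = N·(3j₀)²·(3jₘ)² = 3/85
I = -1·√(0.0352941/4π) = -0.05299638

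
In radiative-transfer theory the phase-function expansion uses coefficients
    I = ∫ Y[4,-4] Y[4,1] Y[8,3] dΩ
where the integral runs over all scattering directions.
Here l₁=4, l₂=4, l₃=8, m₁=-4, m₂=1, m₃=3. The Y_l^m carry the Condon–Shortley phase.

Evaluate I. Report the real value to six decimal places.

m-sum 0 ✓  L=16 even ✓  0≤8≤8 ✓
Π(2lᵢ+1) = 9×9×17 = 1377
triangle coeff Δ(4,4,8) = 1/218790
Σ_t [0,0]: t=0:+1/331776 = 1/331776
(3j)²=490/21879 [(4 4 8; 0 0 0)], sign=+1
Σ_t [0,0]: t=0:+1/29030400 = 1/29030400
(3j)²=1/1326 [(4 4 8; -4 1 3)], sign=-1
⇒ 4πI² = 735/31603
I = (-1)√(735/31603/(4π)) = -0.04302041

-0.043020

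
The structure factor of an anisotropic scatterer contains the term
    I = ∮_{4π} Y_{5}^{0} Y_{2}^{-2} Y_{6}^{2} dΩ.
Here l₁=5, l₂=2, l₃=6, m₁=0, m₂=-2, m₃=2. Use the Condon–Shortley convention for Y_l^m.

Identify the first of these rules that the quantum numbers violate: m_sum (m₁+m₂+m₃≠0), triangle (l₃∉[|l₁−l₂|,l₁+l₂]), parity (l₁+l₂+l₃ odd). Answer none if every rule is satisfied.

Σmᵢ = 0  ✓
l₃∈[|l₁−l₂|,l₁+l₂]=[3,7], have l₃=6  ✓
Σlᵢ = 13 ⇒ odd  ✗

parity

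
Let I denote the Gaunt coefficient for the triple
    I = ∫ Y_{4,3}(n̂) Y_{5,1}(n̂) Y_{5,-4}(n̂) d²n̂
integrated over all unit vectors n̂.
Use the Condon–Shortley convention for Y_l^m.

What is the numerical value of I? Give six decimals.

-0.168084

Checks pass: Σm=0; 14 even; l₃=5∈[1,9].
(2·4+1)(2·5+1)(2·5+1) = 1089
Δ: 4! 4! 6! / 15! → 1/3153150
sum: t=0:+1/69120 t=1:−1/1728 t=2:+1/576 t=3:−1/1728 t=4:+1/69120 = 7/11520
3j²(4 5 5; 0 0 0) = Δ·Π!·Σ² = 2/143  (sign -1)
sum: t=0:+1/103680 t=1:−1/17280 = -1/20736
3j²(4 5 5; 3 1 -4) = Δ·Π!·Σ² = 10/429  (sign +1)
combine: 4πI² = 1089·2/143·10/429 = 60/169
take √, sign -1: I = -0.16808437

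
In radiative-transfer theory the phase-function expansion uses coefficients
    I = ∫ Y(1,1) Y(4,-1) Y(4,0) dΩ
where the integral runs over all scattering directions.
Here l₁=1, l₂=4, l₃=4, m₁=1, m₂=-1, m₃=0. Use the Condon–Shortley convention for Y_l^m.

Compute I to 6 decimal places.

0.000000

L=9 odd ⇒ parity kills the (l;000) factor ⇒ I = 0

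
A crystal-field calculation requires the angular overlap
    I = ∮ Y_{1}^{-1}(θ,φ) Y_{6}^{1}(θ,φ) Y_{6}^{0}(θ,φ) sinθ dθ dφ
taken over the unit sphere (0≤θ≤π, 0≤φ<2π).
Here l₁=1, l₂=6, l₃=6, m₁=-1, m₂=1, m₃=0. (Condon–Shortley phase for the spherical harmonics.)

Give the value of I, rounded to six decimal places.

0.000000

L=13 odd ⇒ parity kills the (l;000) factor ⇒ I = 0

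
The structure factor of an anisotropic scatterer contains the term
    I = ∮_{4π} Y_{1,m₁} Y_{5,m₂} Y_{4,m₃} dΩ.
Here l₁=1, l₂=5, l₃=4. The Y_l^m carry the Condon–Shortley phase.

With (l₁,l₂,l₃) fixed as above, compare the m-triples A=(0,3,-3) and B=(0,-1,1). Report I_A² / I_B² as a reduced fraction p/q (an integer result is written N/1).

2/3

Shared (l₁,l₂,l₃)=(1,5,4): N and (l;000)² cancel in I_A²/I_B².
A: Δ = 2!·0!·8!/11! = 1/495; Racah Σ t=1..1: t=1:−1/5040 = -1/5040; ⇒ 3j(1 5 4; 0 3 -3)² = 16/495, sgn +1
B: Δ = 2!·0!·8!/11! = 1/495; Racah Σ t=1..1: t=1:−1/720 = -1/720; ⇒ 3j(1 5 4; 0 -1 1)² = 8/165, sgn +1
I_A²/I_B² = (16/495)/(8/165) = 2/3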